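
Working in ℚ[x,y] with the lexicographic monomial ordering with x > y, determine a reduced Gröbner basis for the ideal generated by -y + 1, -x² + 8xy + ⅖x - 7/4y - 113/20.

G = {x² - 42/5x + 37/5, y - 1}

f_1 = -y + 1, LT = y.
f_2 = -x² + 8xy + ⅖x - 7/4y - 113/20, LT = x².

The S-polynomials (S(f_1,f_2)) all reduce to 0 modulo the current basis, so we have a Gröbner basis.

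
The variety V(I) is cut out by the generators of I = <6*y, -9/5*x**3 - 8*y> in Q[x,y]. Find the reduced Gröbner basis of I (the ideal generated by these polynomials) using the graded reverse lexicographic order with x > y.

The reduced Gröbner basis is the canonical form of the ideal for this ordering.

f_1 = 6*y, LT = y.
f_2 = -9/5*x**3 - 8*y, LT = x**3.

The S-polynomials (S(f_1,f_2)) all reduce to 0 modulo the current basis, so we have a Gröbner basis.

G = {x**3, y}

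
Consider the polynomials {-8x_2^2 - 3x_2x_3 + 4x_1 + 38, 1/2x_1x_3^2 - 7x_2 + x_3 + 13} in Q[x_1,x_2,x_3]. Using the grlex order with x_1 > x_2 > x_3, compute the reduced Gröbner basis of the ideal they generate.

f_1 = -8x_2^2 - 3x_2x_3 + 4x_1 + 38, LT = x_2^2.
f_2 = 1/2x_1x_3^2 - 7x_2 + x_3 + 13, LT = x_1x_3^2.

S(f_1,f_2): leading monomials are coprime, so the S-polynomial reduces to 0 (Buchberger's first criterion).
Every S-polynomial of the final basis reduces to 0, so we have a Gröbner basis.

G = {x_1x_3^2 - 14x_2 + 2x_3 + 26, x_2^2 + 3/8x_2x_3 - 1/2x_1 - 19/4}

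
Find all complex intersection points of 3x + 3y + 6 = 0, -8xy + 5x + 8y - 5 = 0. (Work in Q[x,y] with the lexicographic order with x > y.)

Compute a lex Gröbner basis by Buchberger's algorithm.
f_1 = 3x + 3y + 6, LT = x.
f_2 = -8xy + 5x + 8y - 5, LT = xy.

S(f_1,f_2): lcm = xy. S = 5/8x + y^2 + 3y - 5/8.
  leading term x: subtract (5/24)·f_1 from 5/8x + y^2 + 3y - 5/8 → y^2 + 19/8y - 15/8
  leading term y^2: no divisor's leading term divides it; move y^2 to the remainder.
  leading term y: no divisor's leading term divides it; move 19/8y to the remainder.
  leading term 1: no divisor's leading term divides it; move -15/8 to the remainder.
  remainder y^2 + 19/8y - 15/8 ≠ 0; add h_3 = y^2 + 19/8y - 15/8 to the basis.

The other S-polynomials (S(f_1,h_3), S(f_2,h_3)) all reduce to 0 modulo the current basis, so we have a Gröbner basis.
Inter-reduce: drop elements whose leading term is divisible by another's, tail-reduce, and make monic.
Reduced Gröbner basis: {x + y + 2, y^2 + 19/8y - 15/8}.

Elimination: the polynomial y^2 + 19/8y - 15/8 lies in the elimination ideal for y, so y ∈ {-3, 5/8}. For each such y, the remaining basis elements (now univariate) give the rest of the solution.
  y = -3: the earlier basis element becomes x - 1 = 0, giving x = 1 — point (1, -3).
  y = 5/8: the earlier basis element becomes x + 21/8 = 0, giving x = -21/8 — point (-21/8, 5/8).

{(1, -3), (-21/8, 5/8)}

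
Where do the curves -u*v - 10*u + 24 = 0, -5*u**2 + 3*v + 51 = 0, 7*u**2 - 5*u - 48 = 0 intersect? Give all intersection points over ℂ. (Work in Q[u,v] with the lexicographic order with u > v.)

{(3, -2)}

Compute a lex Gröbner basis by Buchberger's algorithm.
f_1 = -u*v - 10*u + 24, LT = u*v.
f_2 = -5*u**2 + 3*v + 51, LT = u**2.
f_3 = 7*u**2 - 5*u - 48, LT = u**2.

S(f_1,f_2): lcm = u**2*v. S = 10*u**2 - 24*u + 3/5*v**2 + 51/5*v.
  leading term u**2: subtract (-2)·f_2 from 10*u**2 - 24*u + 3/5*v**2 + 51/5*v → -24*u + 3/5*v**2 + 81/5*v + 102
  leading term u: no divisor's leading term divides it; move -24*u to the remainder.
  leading term v**2: no divisor's leading term divides it; move 3/5*v**2 to the remainder.
  leading term v: no divisor's leading term divides it; move 81/5*v to the remainder.
  leading term 1: no divisor's leading term divides it; move 102 to the remainder.
  remainder -24*u + 3/5*v**2 + 81/5*v + 102 ≠ 0; add h_4 = -24*u + 3/5*v**2 + 81/5*v + 102 to the basis.

S(f_1,f_3): lcm = u**2*v. S = 10*u**2 + 5/7*u*v - 24*u + 48/7*v.
  leading term u**2: subtract (-2)·f_2 from 10*u**2 + 5/7*u*v - 24*u + 48/7*v → 5/7*u*v - 24*u + 90/7*v + 102
  leading term u*v: subtract (-5/7)·f_1 from 5/7*u*v - 24*u + 90/7*v + 102 → -218/7*u + 90/7*v + 834/7
  leading term u: subtract (109/84)·h_4 from -218/7*u + 90/7*v + 834/7 → -109/140*v**2 - 1143/140*v - 185/14
  leading term v**2: no divisor's leading term divides it; move -109/140*v**2 to the remainder.
  leading term v: no divisor's leading term divides it; move -1143/140*v to the remainder.
  leading term 1: no divisor's leading term divides it; move -185/14 to the remainder.
  remainder -109/140*v**2 - 1143/140*v - 185/14 ≠ 0; add h_5 = -109/140*v**2 - 1143/140*v - 185/14 to the basis.

S(f_2,f_3): lcm = u**2. S = 5/7*u - 3/5*v - 117/35.
  leading term u: subtract (-5/168)·h_4 from 5/7*u - 3/5*v - 117/35 → 1/56*v**2 - 33/280*v - 43/140
  leading term v**2: subtract (-5/218)·h_5 from 1/56*v**2 - 33/280*v - 43/140 → -1164/3815*v - 2328/3815
  leading term v: no divisor's leading term divides it; move -1164/3815*v to the remainder.
  leading term 1: no divisor's leading term divides it; move -2328/3815 to the remainder.
  remainder -1164/3815*v - 2328/3815 ≠ 0; add h_6 = -1164/3815*v - 2328/3815 to the basis.

The other S-polynomials (S(f_1,h_4), S(f_2,h_4), S(f_3,h_4), S(f_1,h_5), S(f_2,h_5), S(f_3,h_5), S(h_4,h_5), S(f_1,h_6), S(f_2,h_6), S(f_3,h_6), S(h_4,h_6), S(h_5,h_6)) all reduce to 0 modulo the current basis, so we have a Gröbner basis.
Inter-reduce: drop elements whose leading term is divisible by another's, tail-reduce, and make monic.
Reduced Gröbner basis: {u - 3, v + 2}.

Since the basis is lex-ordered, v + 2 is univariate in v. Its roots are {-2}. Back-substituting each root into the other basis elements fixes the other coordinates.
  v = -2: the earlier basis element becomes u - 3 = 0, giving u = 3 — point (3, -2).
Check: every point annihilates each of the original generators.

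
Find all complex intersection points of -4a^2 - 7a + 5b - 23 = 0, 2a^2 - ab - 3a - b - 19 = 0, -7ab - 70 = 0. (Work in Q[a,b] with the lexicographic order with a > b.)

{(-2, 5)}

Compute a lex Gröbner basis by Buchberger's algorithm.
f_1 = -4a^2 - 7a + 5b - 23, LT = a^2.
f_2 = 2a^2 - ab - 3a - b - 19, LT = a^2.
f_3 = -7ab - 70, LT = ab.

S(f_1,f_2): lcm = a^2. S = 1/2ab + 13/4a - 3/4b + 61/4.
  leading term ab: subtract (-1/14)·f_3 from 1/2ab + 13/4a - 3/4b + 61/4 → 13/4a - 3/4b + 41/4
  leading term a: no divisor's leading term divides it; move 13/4a to the remainder.
  leading term b: no divisor's leading term divides it; move -3/4b to the remainder.
  leading term 1: no divisor's leading term divides it; move 41/4 to the remainder.
  remainder 13/4a - 3/4b + 41/4 ≠ 0; add h_4 = 13/4a - 3/4b + 41/4 to the basis.

S(f_1,f_3): lcm = a^2b. S = 7/4ab - 10a - 5/4b^2 + 23/4b.
  leading term ab: subtract (-1/4)·f_3 from 7/4ab - 10a - 5/4b^2 + 23/4b → -10a - 5/4b^2 + 23/4b - 35/2
  leading term a: subtract (-40/13)·h_4 from -10a - 5/4b^2 + 23/4b - 35/2 → -5/4b^2 + 179/52b + 365/26
  leading term b^2: no divisor's leading term divides it; move -5/4b^2 to the remainder.
  leading term b: no divisor's leading term divides it; move 179/52b to the remainder.
  leading term 1: no divisor's leading term divides it; move 365/26 to the remainder.
  remainder -5/4b^2 + 179/52b + 365/26 ≠ 0; add h_5 = -5/4b^2 + 179/52b + 365/26 to the basis.

S(f_2,f_3): lcm = a^2b. S = -1/2ab^2 - 3/2ab - 10a - 1/2b^2 - 19/2b.
  leading term ab^2: subtract (1/14b)·f_3 from -1/2ab^2 - 3/2ab - 10a - 1/2b^2 - 19/2b → -3/2ab - 10a - 1/2b^2 - 9/2b
  leading term ab: subtract (3/14)·f_3 from -3/2ab - 10a - 1/2b^2 - 9/2b → -10a - 1/2b^2 - 9/2b + 15
  leading term a: subtract (-40/13)·h_4 from -10a - 1/2b^2 - 9/2b + 15 → -1/2b^2 - 177/26b + 605/13
  leading term b^2: subtract (2/5)·h_5 from -1/2b^2 - 177/26b + 605/13 → -532/65b + 532/13
  leading term b: no divisor's leading term divides it; move -532/65b to the remainder.
  leading term 1: no divisor's leading term divides it; move 532/13 to the remainder.
  remainder -532/65b + 532/13 ≠ 0; add h_6 = -532/65b + 532/13 to the basis.

The other S-polynomials (S(f_1,h_4), S(f_2,h_4), S(f_3,h_4), S(f_1,h_5), S(f_2,h_5), S(f_3,h_5), S(h_4,h_5), S(f_1,h_6), S(f_2,h_6), S(f_3,h_6), S(h_4,h_6), S(h_5,h_6)) all reduce to 0 modulo the current basis, so we have a Gröbner basis.
Inter-reduce: drop elements whose leading term is divisible by another's, tail-reduce, and make monic.
Reduced Gröbner basis: {a + 2, b - 5}.

Since the basis is lex-ordered, b - 5 is univariate in b. Its roots are {5}. Back-substituting each root into the other basis elements fixes the other coordinates.
  b = 5: the earlier basis element becomes a + 2 = 0, giving a = -2 — point (-2, 5).
Check: every point annihilates each of the original generators.
Zero-dimensionality of the ideal guarantees finitely many solutions over ℂ.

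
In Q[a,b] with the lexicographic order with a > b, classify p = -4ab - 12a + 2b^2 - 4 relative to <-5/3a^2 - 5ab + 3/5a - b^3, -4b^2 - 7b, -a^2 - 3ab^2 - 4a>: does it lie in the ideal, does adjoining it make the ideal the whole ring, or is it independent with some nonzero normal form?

Adjoining -4ab - 12a + 2b^2 - 4 makes the ideal the whole ring: the system is inconsistent.

First compute the reduced Gröbner basis of I by Buchberger's algorithm.
f_1 = -5/3a^2 - 5ab + 3/5a - b^3, LT = a^2.
f_2 = -4b^2 - 7b, LT = b^2.
f_3 = -a^2 - 3ab^2 - 4a, LT = a^2.

S(f_1,f_3): lcm = a^2. S = -3ab^2 + 3ab - 109/25a + 3/5b^3.
  reduce S modulo (f_1, f_2, f_3):
  remainder 33/4ab - 109/25a + 147/80b ≠ 0; add h_4 = 33/4ab - 109/25a + 147/80b to the basis.

S(f_1,h_4): lcm = a^2b. S = 436/825a^2 + 3ab^2 - 641/1100ab + 3/5b^4.
  reduce S modulo (f_1, f_2, f_3, h_4):
  remainder -282092/75625a - 2453381/968000b ≠ 0; add h_5 = -282092/75625a - 2453381/968000b to the basis.

S(f_2,h_4): lcm = ab^2. S = 7519/3300ab - 49/220b^2.
  reduce S modulo (f_1, f_2, f_3, h_4, h_5):
  remainder -76730521/81987840b ≠ 0; add h_6 = -76730521/81987840b to the basis.

The other S-polynomials (S(f_1,f_2), S(f_2,f_3), S(f_3,h_4), S(f_1,h_5), S(f_2,h_5), S(f_3,h_5), S(h_4,h_5), S(f_1,h_6), S(f_2,h_6), S(f_3,h_6), S(h_4,h_6), S(h_5,h_6)) all reduce to 0 modulo the current basis, so we have a Gröbner basis.
Inter-reduce: drop elements whose leading term is divisible by another's, tail-reduce, and make monic.
Reduced Gröbner basis: {a, b}.
Label its elements g_1 = a, g_2 = b.

Reduce p = -4ab - 12a + 2b^2 - 4 modulo G:
  leading term ab: subtract (-4b)·g_1 from -4ab - 12a + 2b^2 - 4 → -12a + 2b^2 - 4
  leading term a: subtract (-12)·g_1 from -12a + 2b^2 - 4 → 2b^2 - 4
  leading term b^2: subtract (2b)·g_2 from 2b^2 - 4 → -4
  leading term 1: no divisor's leading term divides it; move -4 to the remainder.
  normal form = -4.
The normal form is nonzero, so p ∉ I. Since p minus its normal form lies in I, I + (p) = I + (r) where r = -4; decide whether this ideal is the whole ring.
Here r = -4 is a nonzero constant, hence a unit: 1 ∈ I + (p), the Gröbner basis of I + (p) is {1}, and the enlarged system has no common solution — adjoining p is inconsistent.

The remainder on division by a Gröbner basis is unique — it is the normal form.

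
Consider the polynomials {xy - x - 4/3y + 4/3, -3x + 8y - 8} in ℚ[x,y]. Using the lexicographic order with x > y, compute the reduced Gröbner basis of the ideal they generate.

G = {x - 8/3y + 8/3, y² - 5/2y + 3/2}

f_1 = xy - x - 4/3y + 4/3, LT = xy.
f_2 = -3x + 8y - 8, LT = x.

S(f_1,f_2): lcm = xy. S = -x + 8/3y² - 4y + 4/3.
  leading term x: subtract (⅓)·f_2 from -x + 8/3y² - 4y + 4/3 → 8/3y² - 20/3y + 4
  leading term y²: no divisor's leading term divides it; move 8/3y² to the remainder.
  leading term y: no divisor's leading term divides it; move -20/3y to the remainder.
  leading term 1: no divisor's leading term divides it; move 4 to the remainder.
  remainder 8/3y² - 20/3y + 4 ≠ 0; add g_3 = 8/3y² - 20/3y + 4 to the basis.

S(f_1,g_3): lcm = xy². S = 3/2xy - 3/2x - 4/3y² + 4/3y.
  leading term xy: subtract (3/2)·f_1 from 3/2xy - 3/2x - 4/3y² + 4/3y → -4/3y² + 10/3y - 2
  leading term y²: subtract (-½)·g_3 from -4/3y² + 10/3y - 2 → 0
  remainder 0.

S(f_2,g_3): leading monomials are coprime, so the S-polynomial reduces to 0 (Buchberger's first criterion).
Every S-polynomial of the final basis reduces to 0, so we have a Gröbner basis.
Inter-reduce: drop elements whose leading term is divisible by another's, tail-reduce, and make monic.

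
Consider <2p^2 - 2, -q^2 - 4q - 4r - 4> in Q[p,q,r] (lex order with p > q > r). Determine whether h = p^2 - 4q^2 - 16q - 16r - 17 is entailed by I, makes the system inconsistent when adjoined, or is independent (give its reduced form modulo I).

p^2 - 4q^2 - 16q - 16r - 17 lies in I (it reduces to 0).

First compute the reduced Gröbner basis of I by Buchberger's algorithm.
f_1 = 2p^2 - 2, LT = p^2.
f_2 = -q^2 - 4q - 4r - 4, LT = q^2.

The S-polynomials (S(f_1,f_2)) all reduce to 0 modulo the current basis, so we have a Gröbner basis.
Inter-reduce: drop elements whose leading term is divisible by another's, tail-reduce, and make monic.
Reduced Gröbner basis: {p^2 - 1, q^2 + 4q + 4r + 4}.
Label its elements g_1 = p^2 - 1, g_2 = q^2 + 4q + 4r + 4.

Reduce h = p^2 - 4q^2 - 16q - 16r - 17 modulo G:
  leading term p^2: subtract (1)·g_1 from p^2 - 4q^2 - 16q - 16r - 17 → -4q^2 - 16q - 16r - 16
  leading term q^2: subtract (-4)·g_2 from -4q^2 - 16q - 16r - 16 → 0
  normal form = 0.
Since the normal form is 0, h ∈ I.

Ideal membership is decidable via reduction modulo a Gröbner basis.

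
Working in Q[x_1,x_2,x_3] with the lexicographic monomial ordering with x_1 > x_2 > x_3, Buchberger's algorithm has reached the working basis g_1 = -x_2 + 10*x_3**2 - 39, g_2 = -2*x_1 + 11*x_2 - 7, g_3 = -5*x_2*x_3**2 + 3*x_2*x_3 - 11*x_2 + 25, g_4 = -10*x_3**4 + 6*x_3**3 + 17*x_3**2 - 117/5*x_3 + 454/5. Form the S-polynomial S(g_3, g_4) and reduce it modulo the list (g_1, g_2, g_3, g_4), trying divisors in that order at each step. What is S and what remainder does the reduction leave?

S(g_3, g_4) = 39/10*x_2*x_3**2 - 117/50*x_2*x_3 + 227/25*x_2 - 5*x_3**2; remainder on division = 0.

lcm(LM(g_3), LM(g_4)) = x_2*x_3**4.
S = (lcm/LT(g_3))·g_3 − (lcm/LT(g_4))·g_4 = 39/10*x_2*x_3**2 - 117/50*x_2*x_3 + 227/25*x_2 - 5*x_3**2.
Reduce S modulo (g_1, g_2, g_3, g_4) in that order:
  leading term x_2*x_3**2: subtract (-39/10*x_3**2)·g_1 from 39/10*x_2*x_3**2 - 117/50*x_2*x_3 + 227/25*x_2 - 5*x_3**2 → -117/50*x_2*x_3 + 227/25*x_2 + 39*x_3**4 - 1571/10*x_3**2
  leading term x_2*x_3: subtract (117/50*x_3)·g_1 from -117/50*x_2*x_3 + 227/25*x_2 + 39*x_3**4 - 1571/10*x_3**2 → 227/25*x_2 + 39*x_3**4 - 117/5*x_3**3 - 1571/10*x_3**2 + 4563/50*x_3
  leading term x_2: subtract (-227/25)·g_1 from 227/25*x_2 + 39*x_3**4 - 117/5*x_3**3 - 1571/10*x_3**2 + 4563/50*x_3 → 39*x_3**4 - 117/5*x_3**3 - 663/10*x_3**2 + 4563/50*x_3 - 8853/25
  leading term x_3**4: subtract (-39/10)·g_4 from 39*x_3**4 - 117/5*x_3**3 - 663/10*x_3**2 + 4563/50*x_3 - 8853/25 → 0
The remainder is 0, so this S-polynomial contributes no new basis element.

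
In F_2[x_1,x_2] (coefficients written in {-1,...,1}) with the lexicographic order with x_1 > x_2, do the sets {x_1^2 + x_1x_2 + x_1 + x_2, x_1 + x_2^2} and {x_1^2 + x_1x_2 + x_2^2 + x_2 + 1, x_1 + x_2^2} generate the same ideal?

For a fixed monomial order, each ideal has a unique reduced Gröbner basis; comparing bases decides equality.
Buchberger on the first generating set:
f_1 = x_1^2 + x_1x_2 + x_1 + x_2, LT = x_1^2.
f_2 = x_1 + x_2^2, LT = x_1.

S(f_1,f_2): lcm = x_1^2. S = x_1x_2^2 + x_1x_2 + x_1 + x_2.
  leading term x_1x_2^2: subtract (x_2^2)·f_2 from x_1x_2^2 + x_1x_2 + x_1 + x_2 → x_1x_2 + x_1 + x_2^4 + x_2
  leading term x_1x_2: subtract (x_2)·f_2 from x_1x_2 + x_1 + x_2^4 + x_2 → x_1 + x_2^4 + x_2^3 + x_2
  leading term x_1: subtract (1)·f_2 from x_1 + x_2^4 + x_2^3 + x_2 → x_2^4 + x_2^3 + x_2^2 + x_2
  leading term x_2^4: no divisor's leading term divides it; move x_2^4 to the remainder.
  leading term x_2^3: no divisor's leading term divides it; move x_2^3 to the remainder.
  leading term x_2^2: no divisor's leading term divides it; move x_2^2 to the remainder.
  leading term x_2: no divisor's leading term divides it; move x_2 to the remainder.
  remainder x_2^4 + x_2^3 + x_2^2 + x_2 ≠ 0; add g_3 = x_2^4 + x_2^3 + x_2^2 + x_2 to the basis.

S(f_1,g_3): leading monomials are coprime, so the S-polynomial reduces to 0 (Buchberger's first criterion).
S(f_2,g_3): leading monomials are coprime, so the S-polynomial reduces to 0 (Buchberger's first criterion).
Every S-polynomial of the final basis reduces to 0, so we have a Gröbner basis.
Inter-reduce: drop elements whose leading term is divisible by another's, tail-reduce, and make monic.
Reduced Gröbner basis: {x_1 + x_2^2, x_2^4 + x_2^3 + x_2^2 + x_2}.

Buchberger on the second generating set:
h_1 = x_1^2 + x_1x_2 + x_2^2 + x_2 + 1, LT = x_1^2.
h_2 = x_1 + x_2^2, LT = x_1.

S(h_1,h_2): lcm = x_1^2. S = x_1x_2^2 + x_1x_2 + x_2^2 + x_2 + 1.
  leading term x_1x_2^2: subtract (x_2^2)·h_2 from x_1x_2^2 + x_1x_2 + x_2^2 + x_2 + 1 → x_1x_2 + x_2^4 + x_2^2 + x_2 + 1
  leading term x_1x_2: subtract (x_2)·h_2 from x_1x_2 + x_2^4 + x_2^2 + x_2 + 1 → x_2^4 + x_2^3 + x_2^2 + x_2 + 1
  leading term x_2^4: no divisor's leading term divides it; move x_2^4 to the remainder.
  leading term x_2^3: no divisor's leading term divides it; move x_2^3 to the remainder.
  leading term x_2^2: no divisor's leading term divides it; move x_2^2 to the remainder.
  leading term x_2: no divisor's leading term divides it; move x_2 to the remainder.
  leading term 1: no divisor's leading term divides it; move 1 to the remainder.
  remainder x_2^4 + x_2^3 + x_2^2 + x_2 + 1 ≠ 0; add k_3 = x_2^4 + x_2^3 + x_2^2 + x_2 + 1 to the basis.

S(h_1,k_3): leading monomials are coprime, so the S-polynomial reduces to 0 (Buchberger's first criterion).
S(h_2,k_3): leading monomials are coprime, so the S-polynomial reduces to 0 (Buchberger's first criterion).
Every S-polynomial of the final basis reduces to 0, so we have a Gröbner basis.
Inter-reduce: drop elements whose leading term is divisible by another's, tail-reduce, and make monic.
Reduced Gröbner basis: {x_1 + x_2^2, x_2^4 + x_2^3 + x_2^2 + x_2 + 1}.

Since the reduced bases disagree, the two ideals are not the same.
The choice of monomial ordering does not affect the verdict — as long as both bases are computed under the same ordering, their equality decides ideal equality.

No, the ideals differ.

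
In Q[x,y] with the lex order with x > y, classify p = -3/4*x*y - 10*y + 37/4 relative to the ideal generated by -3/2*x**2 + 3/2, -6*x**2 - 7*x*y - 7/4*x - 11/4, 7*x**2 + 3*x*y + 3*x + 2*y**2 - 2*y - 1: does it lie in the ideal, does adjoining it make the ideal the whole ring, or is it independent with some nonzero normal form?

First compute the reduced Gröbner basis of I by Buchberger's algorithm.
f_1 = -3/2*x**2 + 3/2, LT = x**2.
f_2 = -6*x**2 - 7*x*y - 7/4*x - 11/4, LT = x**2.
f_3 = 7*x**2 + 3*x*y + 3*x + 2*y**2 - 2*y - 1, LT = x**2.

S(f_1,f_2): lcm = x**2. S = -7/6*x*y - 7/24*x - 35/24.
  reduce S modulo (f_1, f_2, f_3):
  remainder -7/6*x*y - 7/24*x - 35/24 ≠ 0; add h_4 = -7/6*x*y - 7/24*x - 35/24 to the basis.

S(f_1,f_3): lcm = x**2. S = -3/7*x*y - 3/7*x - 2/7*y**2 + 2/7*y - 6/7.
  reduce S modulo (f_1, f_2, f_3, h_4):
  remainder -9/28*x - 2/7*y**2 + 2/7*y - 9/28 ≠ 0; add h_5 = -9/28*x - 2/7*y**2 + 2/7*y - 9/28 to the basis.

S(f_1,h_4): lcm = x**2*y. S = -1/4*x**2 - 5/4*x - y.
  reduce S modulo (f_1, f_2, f_3, h_4, h_5):
  remainder 10/9*y**2 - 19/9*y + 1 ≠ 0; add h_6 = 10/9*y**2 - 19/9*y + 1 to the basis.

S(f_3,h_4): lcm = x**2*y. S = -1/4*x**2 + 3/7*x*y**2 + 3/7*x*y - 5/4*x + 2/7*y**3 - 2/7*y**2 - 1/7*y.
  reduce S modulo (f_1, f_2, f_3, h_4, h_5, h_6):
  remainder 108/175*y - 108/175 ≠ 0; add h_7 = 108/175*y - 108/175 to the basis.

The other S-polynomials (S(f_2,f_3), S(f_2,h_4), S(f_1,h_5), S(f_2,h_5), S(f_3,h_5), S(h_4,h_5), S(f_1,h_6), S(f_2,h_6), S(f_3,h_6), S(h_4,h_6), S(h_5,h_6), S(f_1,h_7), S(f_2,h_7), S(f_3,h_7), S(h_4,h_7), S(h_5,h_7), S(h_6,h_7)) all reduce to 0 modulo the current basis, so we have a Gröbner basis.
Inter-reduce: drop elements whose leading term is divisible by another's, tail-reduce, and make monic.
Reduced Gröbner basis: {x + 1, y - 1}.
Label its elements g_1 = x + 1, g_2 = y - 1.

Reduce p = -3/4*x*y - 10*y + 37/4 modulo G:
  leading term x*y: subtract (-3/4*y)·g_1 from -3/4*x*y - 10*y + 37/4 → -37/4*y + 37/4
  leading term y: subtract (-37/4)·g_2 from -37/4*y + 37/4 → 0
  normal form = 0.
Since the normal form is 0, p ∈ I.

-3/4*x*y - 10*y + 37/4 lies in I (it reduces to 0).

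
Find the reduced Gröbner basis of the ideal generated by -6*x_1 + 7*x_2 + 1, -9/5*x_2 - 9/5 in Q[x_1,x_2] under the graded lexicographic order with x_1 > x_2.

G = {x_1 + 1, x_2 + 1}

f_1 = -6*x_1 + 7*x_2 + 1, LT = x_1.
f_2 = -9/5*x_2 - 9/5, LT = x_2.

The S-polynomials (S(f_1,f_2)) all reduce to 0 modulo the current basis, so we have a Gröbner basis.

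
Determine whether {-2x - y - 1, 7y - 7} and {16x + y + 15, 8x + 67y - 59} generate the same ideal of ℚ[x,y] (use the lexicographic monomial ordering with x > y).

Yes, the ideals are equal.

Since reduced Gröbner bases are canonical representatives of ideals under a given ordering, it suffices to compute and compare them.
Buchberger on the first generating set:
f_1 = -2x - y - 1, LT = x.
f_2 = 7y - 7, LT = y.

The S-polynomials (S(f_1,f_2)) all reduce to 0 modulo the current basis, so we have a Gröbner basis.
Inter-reduce: drop elements whose leading term is divisible by another's, tail-reduce, and make monic.
Reduced Gröbner basis: {x + 1, y - 1}.

Buchberger on the second generating set:
h_1 = 16x + y + 15, LT = x.
h_2 = 8x + 67y - 59, LT = x.

S(h_1,h_2): lcm = x. S = -133/16y + 133/16.
  leading term y: no divisor's leading term divides it; move -133/16y to the remainder.
  leading term 1: no divisor's leading term divides it; move 133/16 to the remainder.
  remainder -133/16y + 133/16 ≠ 0; add k_3 = -133/16y + 133/16 to the basis.

The other S-polynomials (S(h_1,k_3), S(h_2,k_3)) all reduce to 0 modulo the current basis, so we have a Gröbner basis.
Inter-reduce: drop elements whose leading term is divisible by another's, tail-reduce, and make monic.
Reduced Gröbner basis: {x + 1, y - 1}.

These coincide, so the ideals are equal.
The same test decides containment: I ⊆ J iff every generator of I reduces to 0 modulo a Gröbner basis of J.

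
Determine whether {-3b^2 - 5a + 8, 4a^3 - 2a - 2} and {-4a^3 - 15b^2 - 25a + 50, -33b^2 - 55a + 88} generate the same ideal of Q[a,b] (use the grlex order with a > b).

Two ideals are equal iff their reduced Gröbner bases coincide (the reduced basis is unique for a fixed ordering).
Buchberger on the first generating set:
f_1 = -3b^2 - 5a + 8, LT = b^2.
f_2 = 4a^3 - 2a - 2, LT = a^3.

The S-polynomials (S(f_1,f_2)) all reduce to 0 modulo the current basis, so we have a Gröbner basis.
Inter-reduce: drop elements whose leading term is divisible by another's, tail-reduce, and make monic.
Reduced Gröbner basis: {a^3 - 1/2a - 1/2, b^2 + 5/3a - 8/3}.

Buchberger on the second generating set:
h_1 = -4a^3 - 15b^2 - 25a + 50, LT = a^3.
h_2 = -33b^2 - 55a + 88, LT = b^2.

The S-polynomials (S(h_1,h_2)) all reduce to 0 modulo the current basis, so we have a Gröbner basis.
Inter-reduce: drop elements whose leading term is divisible by another's, tail-reduce, and make monic.
Reduced Gröbner basis: {a^3 - 5/2, b^2 + 5/3a - 8/3}.

Since the reduced bases disagree, the two ideals are not the same.

No, the ideals differ.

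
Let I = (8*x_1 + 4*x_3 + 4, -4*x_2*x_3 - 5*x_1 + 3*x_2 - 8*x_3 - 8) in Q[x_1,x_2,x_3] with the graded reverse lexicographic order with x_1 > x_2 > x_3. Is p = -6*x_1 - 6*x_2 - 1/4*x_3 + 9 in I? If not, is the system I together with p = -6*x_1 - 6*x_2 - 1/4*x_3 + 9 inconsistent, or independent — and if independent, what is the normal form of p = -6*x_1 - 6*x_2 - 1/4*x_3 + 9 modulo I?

-6*x_1 - 6*x_2 - 1/4*x_3 + 9 is independent of I; its normal form modulo I is -6*x_2 + 11/4*x_3 + 12.

First compute the reduced Gröbner basis of I by Buchberger's algorithm.
f_1 = 8*x_1 + 4*x_3 + 4, LT = x_1.
f_2 = -4*x_2*x_3 - 5*x_1 + 3*x_2 - 8*x_3 - 8, LT = x_2*x_3.

The S-polynomials (S(f_1,f_2)) all reduce to 0 modulo the current basis, so we have a Gröbner basis.
Inter-reduce: drop elements whose leading term is divisible by another's, tail-reduce, and make monic.
Reduced Gröbner basis: {x_2*x_3 - 3/4*x_2 + 11/8*x_3 + 11/8, x_1 + 1/2*x_3 + 1/2}.
Label its elements g_1 = x_2*x_3 - 3/4*x_2 + 11/8*x_3 + 11/8, g_2 = x_1 + 1/2*x_3 + 1/2.

Reduce p = -6*x_1 - 6*x_2 - 1/4*x_3 + 9 modulo G:
  leading term x_1: subtract (-6)·g_2 from -6*x_1 - 6*x_2 - 1/4*x_3 + 9 → -6*x_2 + 11/4*x_3 + 12
  leading term x_2: no divisor's leading term divides it; move -6*x_2 to the remainder.
  leading term x_3: no divisor's leading term divides it; move 11/4*x_3 to the remainder.
  leading term 1: no divisor's leading term divides it; move 12 to the remainder.
  normal form = -6*x_2 + 11/4*x_3 + 12.
The normal form is nonzero, so p ∉ I. Since p minus its normal form lies in I, I + (p) = I + (r) where r = -6*x_2 + 11/4*x_3 + 12; decide whether this ideal is the whole ring.
Run Buchberger on G together with r (pairs among the g_i already reduce to 0 since G is a Gröbner basis):
g_1 = x_2*x_3 - 3/4*x_2 + 11/8*x_3 + 11/8, LT = x_2*x_3.
g_2 = x_1 + 1/2*x_3 + 1/2, LT = x_1.
r = -6*x_2 + 11/4*x_3 + 12, LT = x_2.

S(g_1,r): lcm = x_2*x_3. S = 11/24*x_3**2 - 3/4*x_2 + 27/8*x_3 + 11/8.
  leading term x_3**2: no divisor's leading term divides it; move 11/24*x_3**2 to the remainder.
  leading term x_2: subtract (1/8)·r from -3/4*x_2 + 27/8*x_3 + 11/8 → 97/32*x_3 - 1/8
  leading term x_3: no divisor's leading term divides it; move 97/32*x_3 to the remainder.
  leading term 1: no divisor's leading term divides it; move -1/8 to the remainder.
  remainder 11/24*x_3**2 + 97/32*x_3 - 1/8 ≠ 0; add m_4 = 11/24*x_3**2 + 97/32*x_3 - 1/8 to the basis.

The other S-polynomials (S(g_1,g_2), S(g_2,r), S(g_1,m_4), S(g_2,m_4), S(r,m_4)) all reduce to 0 modulo the current basis, so we have a Gröbner basis.
Inter-reduce: drop elements whose leading term is divisible by another's, tail-reduce, and make monic.
Reduced Gröbner basis: {x_3**2 + 291/44*x_3 - 3/11, x_1 + 1/2*x_3 + 1/2, x_2 - 11/24*x_3 - 2}.
The reduced Gröbner basis of I + (p) is {x_3**2 + 291/44*x_3 - 3/11, x_1 + 1/2*x_3 + 1/2, x_2 - 11/24*x_3 - 2} ≠ {1}, a proper ideal, so the enlarged system stays consistent: p is independent of I, with normal form -6*x_2 + 11/4*x_3 + 12.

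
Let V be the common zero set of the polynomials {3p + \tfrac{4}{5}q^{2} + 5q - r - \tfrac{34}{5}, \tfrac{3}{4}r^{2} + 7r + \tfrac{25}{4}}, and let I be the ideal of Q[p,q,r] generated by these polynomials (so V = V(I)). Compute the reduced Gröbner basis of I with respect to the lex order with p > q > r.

G = {p + \tfrac{4}{15}q^{2} + \tfrac{5}{3}q - \tfrac{1}{3}r - \tfrac{34}{15}, r^{2} + \tfrac{28}{3}r + \tfrac{25}{3}}

f_1 = 3p + \tfrac{4}{5}q^{2} + 5q - r - \tfrac{34}{5}, LT = p.
f_2 = \tfrac{3}{4}r^{2} + 7r + \tfrac{25}{4}, LT = r^{2}.

S(f_1,f_2): leading monomials are coprime, so the S-polynomial reduces to 0 (Buchberger's first criterion).
Every S-polynomial of the final basis reduces to 0, so we have a Gröbner basis.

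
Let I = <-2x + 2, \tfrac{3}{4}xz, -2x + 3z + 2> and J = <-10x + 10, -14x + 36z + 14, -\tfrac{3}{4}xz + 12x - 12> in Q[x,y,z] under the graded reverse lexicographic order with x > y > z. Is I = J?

Since reduced Gröbner bases are canonical representatives of ideals under a given ordering, it suffices to compute and compare them.
Buchberger on the first generating set:
f_1 = -2x + 2, LT = x.
f_2 = \tfrac{3}{4}xz, LT = xz.
f_3 = -2x + 3z + 2, LT = x.

S(f_1,f_2): lcm = xz. S = -z.
  leading term z: no divisor's leading term divides it; move -z to the remainder.
  remainder -z ≠ 0; add g_4 = -z to the basis.

S(f_1,f_3): lcm = x. S = \tfrac{3}{2}z.
  leading term z: subtract (-\tfrac{3}{2})·g_4 from \tfrac{3}{2}z → 0
  remainder 0.

S(f_2,f_3): lcm = xz. S = \tfrac{3}{2}z^{2} + z.
  leading term z^{2}: subtract (-\tfrac{3}{2}z)·g_4 from \tfrac{3}{2}z^{2} + z → z
  leading term z: subtract (-1)·g_4 from z → 0
  remainder 0.

S(f_1,g_4): leading monomials are coprime, so the S-polynomial reduces to 0 (Buchberger's first criterion).
S(f_2,g_4): lcm = xz. S = 0.
  remainder 0.

S(f_3,g_4): leading monomials are coprime, so the S-polynomial reduces to 0 (Buchberger's first criterion).
Every S-polynomial of the final basis reduces to 0, so we have a Gröbner basis.
Inter-reduce: drop elements whose leading term is divisible by another's, tail-reduce, and make monic.
Reduced Gröbner basis: {x - 1, z}.

Buchberger on the second generating set:
h_1 = -10x + 10, LT = x.
h_2 = -14x + 36z + 14, LT = x.
h_3 = -\tfrac{3}{4}xz + 12x - 12, LT = xz.

S(h_1,h_2): lcm = x. S = \tfrac{18}{7}z.
  leading term z: no divisor's leading term divides it; move \tfrac{18}{7}z to the remainder.
  remainder \tfrac{18}{7}z ≠ 0; add k_4 = \tfrac{18}{7}z to the basis.

S(h_1,h_3): lcm = xz. S = 16x - z - 16.
  leading term x: subtract (-\tfrac{8}{5})·h_1 from 16x - z - 16 → -z
  leading term z: subtract (-\tfrac{7}{18})·k_4 from -z → 0
  remainder 0.

S(h_2,h_3): lcm = xz. S = -\tfrac{18}{7}z^{2} + 16x - z - 16.
  leading term z^{2}: subtract (-z)·k_4 from -\tfrac{18}{7}z^{2} + 16x - z - 16 → 16x - z - 16
  leading term x: subtract (-\tfrac{8}{5})·h_1 from 16x - z - 16 → -z
  leading term z: subtract (-\tfrac{7}{18})·k_4 from -z → 0
  remainder 0.

S(h_1,k_4): leading monomials are coprime, so the S-polynomial reduces to 0 (Buchberger's first criterion).
S(h_2,k_4): leading monomials are coprime, so the S-polynomial reduces to 0 (Buchberger's first criterion).
S(h_3,k_4): lcm = xz. S = -16x + 16.
  leading term x: subtract (\tfrac{8}{5})·h_1 from -16x + 16 → 0
  remainder 0.

Every S-polynomial of the final basis reduces to 0, so we have a Gröbner basis.
Inter-reduce: drop elements whose leading term is divisible by another's, tail-reduce, and make monic.
Reduced Gröbner basis: {x - 1, z}.

These coincide, so the ideals are equal.

Yes, the ideals are equal.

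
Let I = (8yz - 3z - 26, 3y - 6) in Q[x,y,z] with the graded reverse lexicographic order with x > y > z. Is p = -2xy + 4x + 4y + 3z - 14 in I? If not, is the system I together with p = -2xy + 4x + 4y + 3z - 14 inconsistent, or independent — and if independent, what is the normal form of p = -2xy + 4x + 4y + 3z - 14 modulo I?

First compute the reduced Gröbner basis of I by Buchberger's algorithm.
f_1 = 8yz - 3z - 26, LT = yz.
f_2 = 3y - 6, LT = y.

S(f_1,f_2): lcm = yz. S = \tfrac{13}{8}z - \tfrac{13}{4}.
  leading term z: no divisor's leading term divides it; move \tfrac{13}{8}z to the remainder.
  leading term 1: no divisor's leading term divides it; move -\tfrac{13}{4} to the remainder.
  remainder \tfrac{13}{8}z - \tfrac{13}{4} ≠ 0; add h_3 = \tfrac{13}{8}z - \tfrac{13}{4} to the basis.

The other S-polynomials (S(f_1,h_3), S(f_2,h_3)) all reduce to 0 modulo the current basis, so we have a Gröbner basis.
Inter-reduce: drop elements whose leading term is divisible by another's, tail-reduce, and make monic.
Reduced Gröbner basis: {y - 2, z - 2}.
Label its elements g_1 = y - 2, g_2 = z - 2.

Reduce p = -2xy + 4x + 4y + 3z - 14 modulo G:
  leading term xy: subtract (-2x)·g_1 from -2xy + 4x + 4y + 3z - 14 → 4y + 3z - 14
  leading term y: subtract (4)·g_1 from 4y + 3z - 14 → 3z - 6
  leading term z: subtract (3)·g_2 from 3z - 6 → 0
  normal form = 0.
Since the normal form is 0, p ∈ I.

-2xy + 4x + 4y + 3z - 14 lies in I (it reduces to 0).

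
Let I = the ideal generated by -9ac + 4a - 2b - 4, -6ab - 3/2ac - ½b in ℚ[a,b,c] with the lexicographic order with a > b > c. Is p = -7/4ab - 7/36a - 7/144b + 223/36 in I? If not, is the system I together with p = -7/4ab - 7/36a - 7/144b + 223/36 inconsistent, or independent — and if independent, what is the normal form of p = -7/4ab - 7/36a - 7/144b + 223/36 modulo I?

Adjoining -7/4ab - 7/36a - 7/144b + 223/36 makes the ideal the whole ring: the system is inconsistent.

First compute the reduced Gröbner basis of I by Buchberger's algorithm.
f_1 = -9ac + 4a - 2b - 4, LT = ac.
f_2 = -6ab - 3/2ac - ½b, LT = ab.

S(f_1,f_2): lcm = abc. S = -4/9ab - ¼ac² + 2/9b² - 1/12bc + 4/9b.
  leading term ab: subtract (2/27)·f_2 from -4/9ab - ¼ac² + 2/9b² - 1/12bc + 4/9b → -¼ac² + 1/9ac + 2/9b² - 1/12bc + 13/27b
  leading term ac²: subtract (1/36c)·f_1 from -¼ac² + 1/9ac + 2/9b² - 1/12bc + 13/27b → 2/9b² - 1/36bc + 13/27b + 1/9c
  leading term b²: no divisor's leading term divides it; move 2/9b² to the remainder.
  leading term bc: no divisor's leading term divides it; move -1/36bc to the remainder.
  leading term b: no divisor's leading term divides it; move 13/27b to the remainder.
  leading term c: no divisor's leading term divides it; move 1/9c to the remainder.
  remainder 2/9b² - 1/36bc + 13/27b + 1/9c ≠ 0; add h_3 = 2/9b² - 1/36bc + 13/27b + 1/9c to the basis.

S(f_1,h_3): leading monomials are coprime, so the S-polynomial reduces to 0 (Buchberger's first criterion).
S(f_2,h_3): lcm = ab². S = ⅜abc - 13/6ab - ½ac + 1/12b².
  leading term abc: subtract (-1/24b)·f_1 from ⅜abc - 13/6ab - ½ac + 1/12b² → -2ab - ½ac - ⅙b
  leading term ab: subtract (⅓)·f_2 from -2ab - ½ac - ⅙b → 0
  remainder 0.

Every S-polynomial of the final basis reduces to 0, so we have a Gröbner basis.
Inter-reduce: drop elements whose leading term is divisible by another's, tail-reduce, and make monic.
Reduced Gröbner basis: {ab + 1/9a + 1/36b - 1/9, ac - 4/9a + 2/9b + 4/9, b² - ⅛bc + 13/6b + ½c}.
Label its elements g_1 = ab + 1/9a + 1/36b - 1/9, g_2 = ac - 4/9a + 2/9b + 4/9, g_3 = b² - ⅛bc + 13/6b + ½c.

Reduce p = -7/4ab - 7/36a - 7/144b + 223/36 modulo G:
  leading term ab: subtract (-7/4)·g_1 from -7/4ab - 7/36a - 7/144b + 223/36 → 6
  leading term 1: no divisor's leading term divides it; move 6 to the remainder.
  normal form = 6.
The normal form is nonzero, so p ∉ I. Since p minus its normal form lies in I, I + (p) = I + (r) where r = 6; decide whether this ideal is the whole ring.
Here r = 6 is a nonzero constant, hence a unit: 1 ∈ I + (p), the Gröbner basis of I + (p) is {1}, and the enlarged system has no common solution — adjoining p is inconsistent.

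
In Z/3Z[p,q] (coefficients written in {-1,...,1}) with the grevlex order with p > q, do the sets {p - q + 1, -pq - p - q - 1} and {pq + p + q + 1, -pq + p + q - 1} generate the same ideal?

No, the ideals differ.

Since reduced Gröbner bases are canonical representatives of ideals under a given ordering, it suffices to compute and compare them.
Buchberger on the first generating set:
f_1 = p - q + 1, LT = p.
f_2 = -pq - p - q - 1, LT = pq.

S(f_1,f_2): lcm = pq. S = -q^2 - p - 1.
  leading term q^2: no divisor's leading term divides it; move -q^2 to the remainder.
  leading term p: subtract (-1)·f_1 from -p - 1 → -q
  leading term q: no divisor's leading term divides it; move -q to the remainder.
  remainder -q^2 - q ≠ 0; add g_3 = -q^2 - q to the basis.

The other S-polynomials (S(f_1,g_3), S(f_2,g_3)) all reduce to 0 modulo the current basis, so we have a Gröbner basis.
Inter-reduce: drop elements whose leading term is divisible by another's, tail-reduce, and make monic.
Reduced Gröbner basis: {q^2 + q, p - q + 1}.

Buchberger on the second generating set:
h_1 = pq + p + q + 1, LT = pq.
h_2 = -pq + p + q - 1, LT = pq.

S(h_1,h_2): lcm = pq. S = -p - q.
  leading term p: no divisor's leading term divides it; move -p to the remainder.
  leading term q: no divisor's leading term divides it; move -q to the remainder.
  remainder -p - q ≠ 0; add k_3 = -p - q to the basis.

S(h_1,k_3): lcm = pq. S = -q^2 + p + q + 1.
  leading term q^2: no divisor's leading term divides it; move -q^2 to the remainder.
  leading term p: subtract (-1)·k_3 from p + q + 1 → 1
  leading term 1: no divisor's leading term divides it; move 1 to the remainder.
  remainder -q^2 + 1 ≠ 0; add k_4 = -q^2 + 1 to the basis.

The other S-polynomials (S(h_2,k_3), S(h_1,k_4), S(h_2,k_4), S(k_3,k_4)) all reduce to 0 modulo the current basis, so we have a Gröbner basis.
Inter-reduce: drop elements whose leading term is divisible by another's, tail-reduce, and make monic.
Reduced Gröbner basis: {q^2 - 1, p + q}.

Since the reduced bases disagree, the two ideals are not the same.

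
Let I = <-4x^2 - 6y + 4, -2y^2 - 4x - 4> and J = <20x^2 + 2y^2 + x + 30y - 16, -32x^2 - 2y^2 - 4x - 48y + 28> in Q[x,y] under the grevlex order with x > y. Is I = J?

Since reduced Gröbner bases are canonical representatives of ideals under a given ordering, it suffices to compute and compare them.
Buchberger on the first generating set:
f_1 = -4x^2 - 6y + 4, LT = x^2.
f_2 = -2y^2 - 4x - 4, LT = y^2.

The S-polynomials (S(f_1,f_2)) all reduce to 0 modulo the current basis, so we have a Gröbner basis.
Inter-reduce: drop elements whose leading term is divisible by another's, tail-reduce, and make monic.
Reduced Gröbner basis: {x^2 + 3/2y - 1, y^2 + 2x + 2}.

Buchberger on the second generating set:
h_1 = 20x^2 + 2y^2 + x + 30y - 16, LT = x^2.
h_2 = -32x^2 - 2y^2 - 4x - 48y + 28, LT = x^2.

S(h_1,h_2): lcm = x^2. S = 3/80y^2 - 3/40x + 3/40.
  reduce S modulo (h_1, h_2):
  remainder 3/80y^2 - 3/40x + 3/40 ≠ 0; add k_3 = 3/80y^2 - 3/40x + 3/40 to the basis.

The other S-polynomials (S(h_1,k_3), S(h_2,k_3)) all reduce to 0 modulo the current basis, so we have a Gröbner basis.
Inter-reduce: drop elements whose leading term is divisible by another's, tail-reduce, and make monic.
Reduced Gröbner basis: {x^2 + 1/4x + 3/2y - 1, y^2 - 2x + 2}.

These differ, so the ideals are not equal.

No, the ideals differ.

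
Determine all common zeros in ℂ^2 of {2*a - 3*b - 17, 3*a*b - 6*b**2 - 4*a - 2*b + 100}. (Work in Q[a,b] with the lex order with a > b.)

{(4, -3), (61/2, 44/3)}

Compute a lex Gröbner basis by Buchberger's algorithm.
f_1 = 2*a - 3*b - 17, LT = a.
f_2 = 3*a*b - 4*a - 6*b**2 - 2*b + 100, LT = a*b.

S(f_1,f_2): lcm = a*b. S = 4/3*a + 1/2*b**2 - 47/6*b - 100/3.
  reduce S modulo (f_1, f_2):
  remainder 1/2*b**2 - 35/6*b - 22 ≠ 0; add h_3 = 1/2*b**2 - 35/6*b - 22 to the basis.

The other S-polynomials (S(f_1,h_3), S(f_2,h_3)) all reduce to 0 modulo the current basis, so we have a Gröbner basis.
Inter-reduce: drop elements whose leading term is divisible by another's, tail-reduce, and make monic.
Reduced Gröbner basis: {a - 3/2*b - 17/2, b**2 - 35/3*b - 44}.

The lex basis is triangular: the last element involves only b. Solving b**2 - 35/3*b - 44 = 0 gives b ∈ {-3, 44/3}; substituting each value into the earlier elements determines the remaining variables.
  b = -3: the earlier basis element becomes a - 4 = 0, giving a = 4 — point (4, -3).
  b = 44/3: the earlier basis element becomes a - 61/2 = 0, giving a = 61/2 — point (61/2, 44/3).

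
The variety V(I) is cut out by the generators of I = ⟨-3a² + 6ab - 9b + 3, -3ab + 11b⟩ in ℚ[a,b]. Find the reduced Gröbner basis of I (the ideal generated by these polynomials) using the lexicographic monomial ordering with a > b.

G = {a² - 13/3b - 1, ab - 11/3b, b² - 112/39b}

f_1 = -3a² + 6ab - 9b + 3, LT = a².
f_2 = -3ab + 11b, LT = ab.

S(f_1,f_2): lcm = a²b. S = -2ab² + 11/3ab + 3b² - b.
  leading term ab²: subtract (⅔b)·f_2 from -2ab² + 11/3ab + 3b² - b → 11/3ab - 13/3b² - b
  leading term ab: subtract (-11/9)·f_2 from 11/3ab - 13/3b² - b → -13/3b² + 112/9b
  leading term b²: no divisor's leading term divides it; move -13/3b² to the remainder.
  leading term b: no divisor's leading term divides it; move 112/9b to the remainder.
  remainder -13/3b² + 112/9b ≠ 0; add g_3 = -13/3b² + 112/9b to the basis.

The other S-polynomials (S(f_1,g_3), S(f_2,g_3)) all reduce to 0 modulo the current basis, so we have a Gröbner basis.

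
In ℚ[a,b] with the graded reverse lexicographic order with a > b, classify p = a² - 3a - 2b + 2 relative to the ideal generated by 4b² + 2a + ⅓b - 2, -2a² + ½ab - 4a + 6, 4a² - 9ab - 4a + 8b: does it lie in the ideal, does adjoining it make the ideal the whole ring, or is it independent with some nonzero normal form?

a² - 3a - 2b + 2 lies in I (it reduces to 0).

First compute the reduced Gröbner basis of I by Buchberger's algorithm.
f_1 = 4b² + 2a + ⅓b - 2, LT = b².
f_2 = -2a² + ½ab - 4a + 6, LT = a².
f_3 = 4a² - 9ab - 4a + 8b, LT = a².

S(f_2,f_3): lcm = a². S = 2ab + 3a - 2b - 3.
  leading term ab: no divisor's leading term divides it; move 2ab to the remainder.
  leading term a: no divisor's leading term divides it; move 3a to the remainder.
  leading term b: no divisor's leading term divides it; move -2b to the remainder.
  leading term 1: no divisor's leading term divides it; move -3 to the remainder.
  remainder 2ab + 3a - 2b - 3 ≠ 0; add h_4 = 2ab + 3a - 2b - 3 to the basis.

S(f_1,h_4): lcm = ab². S = ½a² - 17/12ab + b² - ½a + 3/2b.
  leading term a²: subtract (-¼)·f_2 from ½a² - 17/12ab + b² - ½a + 3/2b → -31/24ab + b² - 3/2a + 3/2b + 3/2
  leading term ab: subtract (-31/48)·h_4 from -31/24ab + b² - 3/2a + 3/2b + 3/2 → b² + 7/16a + 5/24b - 7/16
  leading term b²: subtract (¼)·f_1 from b² + 7/16a + 5/24b - 7/16 → -1/16a + ⅛b + 1/16
  leading term a: no divisor's leading term divides it; move -1/16a to the remainder.
  leading term b: no divisor's leading term divides it; move ⅛b to the remainder.
  leading term 1: no divisor's leading term divides it; move 1/16 to the remainder.
  remainder -1/16a + ⅛b + 1/16 ≠ 0; add h_5 = -1/16a + ⅛b + 1/16 to the basis.

S(f_2,h_4): lcm = a²b. S = -¼ab² - 3/2a² + 3ab + 3/2a - 3b.
  leading term ab²: subtract (-1/16a)·f_1 from -¼ab² - 3/2a² + 3ab + 3/2a - 3b → -11/8a² + 145/48ab + 11/8a - 3b
  leading term a²: subtract (11/16)·f_2 from -11/8a² + 145/48ab + 11/8a - 3b → 257/96ab + 33/8a - 3b - 33/8
  leading term ab: subtract (257/192)·h_4 from 257/96ab + 33/8a - 3b - 33/8 → 7/64a - 31/96b - 7/64
  leading term a: subtract (-7/4)·h_5 from 7/64a - 31/96b - 7/64 → -5/48b
  leading term b: no divisor's leading term divides it; move -5/48b to the remainder.
  remainder -5/48b ≠ 0; add h_6 = -5/48b to the basis.

The other S-polynomials (S(f_1,f_2), S(f_1,f_3), S(f_3,h_4), S(f_1,h_5), S(f_2,h_5), S(f_3,h_5), S(h_4,h_5), S(f_1,h_6), S(f_2,h_6), S(f_3,h_6), S(h_4,h_6), S(h_5,h_6)) all reduce to 0 modulo the current basis, so we have a Gröbner basis.
Inter-reduce: drop elements whose leading term is divisible by another's, tail-reduce, and make monic.
Reduced Gröbner basis: {a - 1, b}.
Label its elements g_1 = a - 1, g_2 = b.

Reduce p = a² - 3a - 2b + 2 modulo G:
  leading term a²: subtract (a)·g_1 from a² - 3a - 2b + 2 → -2a - 2b + 2
  leading term a: subtract (-2)·g_1 from -2a - 2b + 2 → -2b
  leading term b: subtract (-2)·g_2 from -2b → 0
  normal form = 0.
Since the normal form is 0, p ∈ I.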